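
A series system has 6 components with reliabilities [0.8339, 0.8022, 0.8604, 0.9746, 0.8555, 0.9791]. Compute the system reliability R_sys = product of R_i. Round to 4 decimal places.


Components: [0.8339, 0.8022, 0.8604, 0.9746, 0.8555, 0.9791]
After component 1 (R=0.8339): product = 0.8339
After component 2 (R=0.8022): product = 0.669
After component 3 (R=0.8604): product = 0.5756
After component 4 (R=0.9746): product = 0.5609
After component 5 (R=0.8555): product = 0.4799
After component 6 (R=0.9791): product = 0.4699
R_sys = 0.4699

0.4699


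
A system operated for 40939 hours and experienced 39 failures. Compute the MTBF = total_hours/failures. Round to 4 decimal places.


total_hours = 40939
failures = 39
MTBF = 40939 / 39
MTBF = 1049.7179

1049.7179


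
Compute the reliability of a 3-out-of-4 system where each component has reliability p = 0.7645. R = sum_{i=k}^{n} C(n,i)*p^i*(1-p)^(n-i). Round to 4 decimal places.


k = 3, n = 4, p = 0.7645
i=3: C(4,3)=4 * 0.7645^3 * 0.2355^1 = 0.4209
i=4: C(4,4)=1 * 0.7645^4 * 0.2355^0 = 0.3416
R = sum of terms = 0.7625

0.7625


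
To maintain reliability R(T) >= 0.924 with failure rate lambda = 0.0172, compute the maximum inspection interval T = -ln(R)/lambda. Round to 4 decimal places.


R_target = 0.924
lambda = 0.0172
-ln(0.924) = 0.079
T = 0.079 / 0.0172
T = 4.5955

4.5955


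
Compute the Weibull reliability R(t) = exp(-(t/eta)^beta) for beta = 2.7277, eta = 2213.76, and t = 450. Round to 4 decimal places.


beta = 2.7277, eta = 2213.76, t = 450
t/eta = 450 / 2213.76 = 0.2033
(t/eta)^beta = 0.2033^2.7277 = 0.013
R(t) = exp(-0.013)
R(t) = 0.9871

0.9871


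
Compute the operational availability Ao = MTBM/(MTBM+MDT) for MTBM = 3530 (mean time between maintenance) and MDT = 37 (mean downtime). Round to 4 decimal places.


MTBM = 3530
MDT = 37
MTBM + MDT = 3567
Ao = 3530 / 3567
Ao = 0.9896

0.9896


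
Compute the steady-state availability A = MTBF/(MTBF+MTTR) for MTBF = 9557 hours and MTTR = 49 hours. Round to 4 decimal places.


MTBF = 9557
MTTR = 49
MTBF + MTTR = 9606
A = 9557 / 9606
A = 0.9949

0.9949


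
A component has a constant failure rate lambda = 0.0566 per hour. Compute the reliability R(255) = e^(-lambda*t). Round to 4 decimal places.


lambda = 0.0566
t = 255
lambda * t = 14.433
R(t) = e^(-14.433)
R(t) = 0.0

0.0


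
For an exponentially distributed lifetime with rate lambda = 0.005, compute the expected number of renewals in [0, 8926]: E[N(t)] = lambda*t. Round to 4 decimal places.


lambda = 0.005
t = 8926
E[N(t)] = lambda * t
E[N(t)] = 0.005 * 8926
E[N(t)] = 44.63

44.63


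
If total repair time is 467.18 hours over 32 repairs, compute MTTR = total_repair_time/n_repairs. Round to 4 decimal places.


total_repair_time = 467.18
n_repairs = 32
MTTR = 467.18 / 32
MTTR = 14.5994

14.5994


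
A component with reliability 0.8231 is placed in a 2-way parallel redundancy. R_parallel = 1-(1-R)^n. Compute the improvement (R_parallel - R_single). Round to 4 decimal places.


R_single = 0.8231, n = 2
1 - R_single = 0.1769
(1 - R_single)^n = 0.1769^2 = 0.0313
R_parallel = 1 - 0.0313 = 0.9687
Improvement = 0.9687 - 0.8231
Improvement = 0.1456

0.1456


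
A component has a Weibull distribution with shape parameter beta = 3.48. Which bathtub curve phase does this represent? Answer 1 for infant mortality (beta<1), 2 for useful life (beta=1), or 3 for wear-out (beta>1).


beta = 3.48
Compare beta to 1:
beta < 1 => infant mortality (phase 1)
beta = 1 => useful life (phase 2)
beta > 1 => wear-out (phase 3)
Since beta = 3.48, this is wear-out (increasing failure rate)
Phase = 3

3


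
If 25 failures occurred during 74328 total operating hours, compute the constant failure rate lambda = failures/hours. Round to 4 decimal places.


failures = 25
total_hours = 74328
lambda = 25 / 74328
lambda = 0.0003

0.0003


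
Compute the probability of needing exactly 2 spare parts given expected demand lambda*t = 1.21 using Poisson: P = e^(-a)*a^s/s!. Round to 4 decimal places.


a = 1.21, s = 2
e^(-a) = e^(-1.21) = 0.2982
a^s = 1.21^2 = 1.4641
s! = 2
P = 0.2982 * 1.4641 / 2
P = 0.2183

0.2183


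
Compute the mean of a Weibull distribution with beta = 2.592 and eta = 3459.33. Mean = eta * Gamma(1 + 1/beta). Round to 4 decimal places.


beta = 2.592, eta = 3459.33
1/beta = 0.3858
1 + 1/beta = 1.3858
Gamma(1.3858) = 0.8881
Mean = 3459.33 * 0.8881
Mean = 3072.3334

3072.3334


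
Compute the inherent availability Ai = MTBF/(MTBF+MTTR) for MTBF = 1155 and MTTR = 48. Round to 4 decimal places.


MTBF = 1155
MTTR = 48
MTBF + MTTR = 1203
Ai = 1155 / 1203
Ai = 0.9601

0.9601


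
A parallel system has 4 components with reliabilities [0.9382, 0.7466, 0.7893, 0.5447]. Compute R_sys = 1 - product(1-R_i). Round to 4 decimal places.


Components: [0.9382, 0.7466, 0.7893, 0.5447]
(1 - 0.9382) = 0.0618, running product = 0.0618
(1 - 0.7466) = 0.2534, running product = 0.0157
(1 - 0.7893) = 0.2107, running product = 0.0033
(1 - 0.5447) = 0.4553, running product = 0.0015
Product of (1-R_i) = 0.0015
R_sys = 1 - 0.0015 = 0.9985

0.9985


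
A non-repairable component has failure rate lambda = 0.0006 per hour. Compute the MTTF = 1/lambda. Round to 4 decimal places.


lambda = 0.0006
MTTF = 1 / 0.0006
MTTF = 1666.6667

1666.6667


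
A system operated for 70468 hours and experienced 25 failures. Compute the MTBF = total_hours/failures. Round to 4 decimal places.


total_hours = 70468
failures = 25
MTBF = 70468 / 25
MTBF = 2818.72

2818.72


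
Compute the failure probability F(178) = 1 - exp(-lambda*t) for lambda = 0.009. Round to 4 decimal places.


lambda = 0.009, t = 178
lambda * t = 1.602
exp(-1.602) = 0.2015
F(t) = 1 - 0.2015
F(t) = 0.7985

0.7985


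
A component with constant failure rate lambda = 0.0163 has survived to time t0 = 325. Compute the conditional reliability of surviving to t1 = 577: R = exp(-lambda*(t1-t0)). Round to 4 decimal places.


lambda = 0.0163
t0 = 325, t1 = 577
t1 - t0 = 252
lambda * (t1-t0) = 0.0163 * 252 = 4.1076
R = exp(-4.1076)
R = 0.0164

0.0164


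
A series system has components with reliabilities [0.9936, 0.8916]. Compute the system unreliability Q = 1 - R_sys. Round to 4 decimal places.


Components: [0.9936, 0.8916]
After component 1: product = 0.9936
After component 2: product = 0.8859
R_sys = 0.8859
Q = 1 - 0.8859 = 0.1141

0.1141


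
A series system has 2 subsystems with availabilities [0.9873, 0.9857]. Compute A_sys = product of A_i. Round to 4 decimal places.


Subsystems: [0.9873, 0.9857]
After subsystem 1 (A=0.9873): product = 0.9873
After subsystem 2 (A=0.9857): product = 0.9732
A_sys = 0.9732

0.9732


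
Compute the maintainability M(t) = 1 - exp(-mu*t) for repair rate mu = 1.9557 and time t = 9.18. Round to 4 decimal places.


mu = 1.9557, t = 9.18
mu * t = 1.9557 * 9.18 = 17.9533
exp(-17.9533) = 0.0
M(t) = 1 - 0.0
M(t) = 1.0

1.0


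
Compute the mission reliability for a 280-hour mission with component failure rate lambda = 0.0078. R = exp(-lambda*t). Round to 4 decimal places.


lambda = 0.0078
mission_time = 280
lambda * t = 0.0078 * 280 = 2.184
R = exp(-2.184)
R = 0.1126

0.1126


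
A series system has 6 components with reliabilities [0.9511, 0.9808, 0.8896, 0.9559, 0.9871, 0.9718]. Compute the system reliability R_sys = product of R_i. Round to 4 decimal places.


Components: [0.9511, 0.9808, 0.8896, 0.9559, 0.9871, 0.9718]
After component 1 (R=0.9511): product = 0.9511
After component 2 (R=0.9808): product = 0.9328
After component 3 (R=0.8896): product = 0.8299
After component 4 (R=0.9559): product = 0.7933
After component 5 (R=0.9871): product = 0.783
After component 6 (R=0.9718): product = 0.7609
R_sys = 0.7609

0.7609


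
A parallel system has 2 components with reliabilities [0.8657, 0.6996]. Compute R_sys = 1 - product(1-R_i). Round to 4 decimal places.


Components: [0.8657, 0.6996]
(1 - 0.8657) = 0.1343, running product = 0.1343
(1 - 0.6996) = 0.3004, running product = 0.0403
Product of (1-R_i) = 0.0403
R_sys = 1 - 0.0403 = 0.9597

0.9597


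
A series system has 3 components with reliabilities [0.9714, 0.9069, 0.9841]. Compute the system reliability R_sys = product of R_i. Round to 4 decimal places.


Components: [0.9714, 0.9069, 0.9841]
After component 1 (R=0.9714): product = 0.9714
After component 2 (R=0.9069): product = 0.881
After component 3 (R=0.9841): product = 0.867
R_sys = 0.867

0.867


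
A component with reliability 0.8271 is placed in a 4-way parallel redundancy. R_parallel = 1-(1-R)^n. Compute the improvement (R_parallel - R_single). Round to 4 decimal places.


R_single = 0.8271, n = 4
1 - R_single = 0.1729
(1 - R_single)^n = 0.1729^4 = 0.0009
R_parallel = 1 - 0.0009 = 0.9991
Improvement = 0.9991 - 0.8271
Improvement = 0.172

0.172


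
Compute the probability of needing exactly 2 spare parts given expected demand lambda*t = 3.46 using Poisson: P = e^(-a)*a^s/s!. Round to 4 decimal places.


a = 3.46, s = 2
e^(-a) = e^(-3.46) = 0.0314
a^s = 3.46^2 = 11.9716
s! = 2
P = 0.0314 * 11.9716 / 2
P = 0.1881

0.1881


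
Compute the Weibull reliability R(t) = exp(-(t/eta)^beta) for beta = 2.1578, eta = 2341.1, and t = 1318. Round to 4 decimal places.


beta = 2.1578, eta = 2341.1, t = 1318
t/eta = 1318 / 2341.1 = 0.563
(t/eta)^beta = 0.563^2.1578 = 0.2895
R(t) = exp(-0.2895)
R(t) = 0.7487

0.7487


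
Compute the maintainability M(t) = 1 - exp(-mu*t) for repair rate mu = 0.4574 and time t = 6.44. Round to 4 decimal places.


mu = 0.4574, t = 6.44
mu * t = 0.4574 * 6.44 = 2.9457
exp(-2.9457) = 0.0526
M(t) = 1 - 0.0526
M(t) = 0.9474

0.9474


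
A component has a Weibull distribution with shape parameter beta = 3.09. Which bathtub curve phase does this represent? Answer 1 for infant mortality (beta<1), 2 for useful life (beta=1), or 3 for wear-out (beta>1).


beta = 3.09
Compare beta to 1:
beta < 1 => infant mortality (phase 1)
beta = 1 => useful life (phase 2)
beta > 1 => wear-out (phase 3)
Since beta = 3.09, this is wear-out (increasing failure rate)
Phase = 3

3


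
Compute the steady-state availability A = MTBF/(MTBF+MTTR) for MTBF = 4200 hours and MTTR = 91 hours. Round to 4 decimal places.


MTBF = 4200
MTTR = 91
MTBF + MTTR = 4291
A = 4200 / 4291
A = 0.9788

0.9788


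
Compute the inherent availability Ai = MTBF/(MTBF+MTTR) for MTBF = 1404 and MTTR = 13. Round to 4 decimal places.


MTBF = 1404
MTTR = 13
MTBF + MTTR = 1417
Ai = 1404 / 1417
Ai = 0.9908

0.9908


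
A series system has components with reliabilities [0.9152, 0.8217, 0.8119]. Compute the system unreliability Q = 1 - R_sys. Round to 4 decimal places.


Components: [0.9152, 0.8217, 0.8119]
After component 1: product = 0.9152
After component 2: product = 0.752
After component 3: product = 0.6106
R_sys = 0.6106
Q = 1 - 0.6106 = 0.3894

0.3894


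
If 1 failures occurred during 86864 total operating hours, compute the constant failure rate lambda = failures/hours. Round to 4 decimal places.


failures = 1
total_hours = 86864
lambda = 1 / 86864
lambda = 0.0

0.0


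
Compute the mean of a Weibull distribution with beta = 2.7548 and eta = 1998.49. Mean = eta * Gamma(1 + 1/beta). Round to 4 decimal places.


beta = 2.7548, eta = 1998.49
1/beta = 0.363
1 + 1/beta = 1.363
Gamma(1.363) = 0.8899
Mean = 1998.49 * 0.8899
Mean = 1778.4822

1778.4822


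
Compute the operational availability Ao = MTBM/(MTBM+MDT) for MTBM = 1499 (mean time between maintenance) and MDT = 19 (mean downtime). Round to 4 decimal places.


MTBM = 1499
MDT = 19
MTBM + MDT = 1518
Ao = 1499 / 1518
Ao = 0.9875

0.9875


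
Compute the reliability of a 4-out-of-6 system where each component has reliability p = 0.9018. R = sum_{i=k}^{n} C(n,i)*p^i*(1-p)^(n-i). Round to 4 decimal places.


k = 4, n = 6, p = 0.9018
i=4: C(6,4)=15 * 0.9018^4 * 0.0982^2 = 0.0957
i=5: C(6,5)=6 * 0.9018^5 * 0.0982^1 = 0.3514
i=6: C(6,6)=1 * 0.9018^6 * 0.0982^0 = 0.5379
R = sum of terms = 0.9849

0.9849


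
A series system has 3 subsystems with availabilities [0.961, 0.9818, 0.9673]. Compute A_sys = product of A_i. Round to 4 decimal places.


Subsystems: [0.961, 0.9818, 0.9673]
After subsystem 1 (A=0.961): product = 0.961
After subsystem 2 (A=0.9818): product = 0.9435
After subsystem 3 (A=0.9673): product = 0.9127
A_sys = 0.9127

0.9127


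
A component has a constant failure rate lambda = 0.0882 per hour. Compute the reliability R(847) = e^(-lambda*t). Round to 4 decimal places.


lambda = 0.0882
t = 847
lambda * t = 74.7054
R(t) = e^(-74.7054)
R(t) = 0.0

0.0


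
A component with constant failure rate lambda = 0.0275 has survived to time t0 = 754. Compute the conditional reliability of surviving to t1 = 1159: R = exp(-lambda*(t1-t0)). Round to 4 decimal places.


lambda = 0.0275
t0 = 754, t1 = 1159
t1 - t0 = 405
lambda * (t1-t0) = 0.0275 * 405 = 11.1375
R = exp(-11.1375)
R = 0.0

0.0


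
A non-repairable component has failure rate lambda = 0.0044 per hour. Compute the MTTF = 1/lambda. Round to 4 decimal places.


lambda = 0.0044
MTTF = 1 / 0.0044
MTTF = 227.2727

227.2727


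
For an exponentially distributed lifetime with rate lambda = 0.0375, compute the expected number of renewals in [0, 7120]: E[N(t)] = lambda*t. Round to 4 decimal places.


lambda = 0.0375
t = 7120
E[N(t)] = lambda * t
E[N(t)] = 0.0375 * 7120
E[N(t)] = 267.0

267.0


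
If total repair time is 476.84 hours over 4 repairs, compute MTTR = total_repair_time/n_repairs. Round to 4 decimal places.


total_repair_time = 476.84
n_repairs = 4
MTTR = 476.84 / 4
MTTR = 119.21

119.21


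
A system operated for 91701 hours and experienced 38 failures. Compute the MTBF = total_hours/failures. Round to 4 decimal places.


total_hours = 91701
failures = 38
MTBF = 91701 / 38
MTBF = 2413.1842

2413.1842


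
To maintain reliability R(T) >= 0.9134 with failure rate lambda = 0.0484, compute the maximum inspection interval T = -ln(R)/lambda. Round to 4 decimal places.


R_target = 0.9134
lambda = 0.0484
-ln(0.9134) = 0.0906
T = 0.0906 / 0.0484
T = 1.8715

1.8715


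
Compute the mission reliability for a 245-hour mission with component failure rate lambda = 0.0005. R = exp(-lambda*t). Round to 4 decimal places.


lambda = 0.0005
mission_time = 245
lambda * t = 0.0005 * 245 = 0.1225
R = exp(-0.1225)
R = 0.8847

0.8847


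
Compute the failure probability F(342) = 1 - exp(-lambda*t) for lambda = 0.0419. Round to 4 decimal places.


lambda = 0.0419, t = 342
lambda * t = 14.3298
exp(-14.3298) = 0.0
F(t) = 1 - 0.0
F(t) = 1.0

1.0


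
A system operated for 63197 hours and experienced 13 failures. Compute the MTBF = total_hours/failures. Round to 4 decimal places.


total_hours = 63197
failures = 13
MTBF = 63197 / 13
MTBF = 4861.3077

4861.3077


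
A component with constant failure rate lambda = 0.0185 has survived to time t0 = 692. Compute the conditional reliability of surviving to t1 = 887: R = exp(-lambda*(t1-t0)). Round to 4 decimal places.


lambda = 0.0185
t0 = 692, t1 = 887
t1 - t0 = 195
lambda * (t1-t0) = 0.0185 * 195 = 3.6075
R = exp(-3.6075)
R = 0.0271

0.0271


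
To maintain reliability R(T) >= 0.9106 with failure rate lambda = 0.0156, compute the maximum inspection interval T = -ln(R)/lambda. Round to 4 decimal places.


R_target = 0.9106
lambda = 0.0156
-ln(0.9106) = 0.0937
T = 0.0937 / 0.0156
T = 6.0033

6.0033


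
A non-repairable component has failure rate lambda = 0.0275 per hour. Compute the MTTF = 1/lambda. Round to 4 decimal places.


lambda = 0.0275
MTTF = 1 / 0.0275
MTTF = 36.3636

36.3636


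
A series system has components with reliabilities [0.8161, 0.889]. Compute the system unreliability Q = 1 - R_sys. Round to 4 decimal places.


Components: [0.8161, 0.889]
After component 1: product = 0.8161
After component 2: product = 0.7255
R_sys = 0.7255
Q = 1 - 0.7255 = 0.2745

0.2745


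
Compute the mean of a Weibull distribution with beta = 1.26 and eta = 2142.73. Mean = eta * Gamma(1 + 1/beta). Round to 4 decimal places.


beta = 1.26, eta = 2142.73
1/beta = 0.7937
1 + 1/beta = 1.7937
Gamma(1.7937) = 0.9297
Mean = 2142.73 * 0.9297
Mean = 1992.1257

1992.1257


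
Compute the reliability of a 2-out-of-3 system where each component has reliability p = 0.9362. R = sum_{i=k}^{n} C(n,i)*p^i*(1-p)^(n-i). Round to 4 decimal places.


k = 2, n = 3, p = 0.9362
i=2: C(3,2)=3 * 0.9362^2 * 0.0638^1 = 0.1678
i=3: C(3,3)=1 * 0.9362^3 * 0.0638^0 = 0.8206
R = sum of terms = 0.9883

0.9883


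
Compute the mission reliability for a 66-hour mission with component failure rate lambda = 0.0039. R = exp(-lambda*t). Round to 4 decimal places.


lambda = 0.0039
mission_time = 66
lambda * t = 0.0039 * 66 = 0.2574
R = exp(-0.2574)
R = 0.7731

0.7731


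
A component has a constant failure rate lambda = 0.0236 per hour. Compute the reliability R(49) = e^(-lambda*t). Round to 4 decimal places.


lambda = 0.0236
t = 49
lambda * t = 1.1564
R(t) = e^(-1.1564)
R(t) = 0.3146

0.3146


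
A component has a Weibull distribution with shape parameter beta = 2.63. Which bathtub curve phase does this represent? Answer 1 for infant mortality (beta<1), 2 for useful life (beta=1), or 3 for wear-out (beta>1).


beta = 2.63
Compare beta to 1:
beta < 1 => infant mortality (phase 1)
beta = 1 => useful life (phase 2)
beta > 1 => wear-out (phase 3)
Since beta = 2.63, this is wear-out (increasing failure rate)
Phase = 3

3


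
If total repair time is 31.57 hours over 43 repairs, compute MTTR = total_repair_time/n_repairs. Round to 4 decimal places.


total_repair_time = 31.57
n_repairs = 43
MTTR = 31.57 / 43
MTTR = 0.7342

0.7342


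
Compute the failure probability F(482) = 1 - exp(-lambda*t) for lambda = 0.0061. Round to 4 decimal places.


lambda = 0.0061, t = 482
lambda * t = 2.9402
exp(-2.9402) = 0.0529
F(t) = 1 - 0.0529
F(t) = 0.9471

0.9471


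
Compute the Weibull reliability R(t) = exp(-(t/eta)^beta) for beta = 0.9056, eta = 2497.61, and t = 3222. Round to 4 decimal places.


beta = 0.9056, eta = 2497.61, t = 3222
t/eta = 3222 / 2497.61 = 1.29
(t/eta)^beta = 1.29^0.9056 = 1.2594
R(t) = exp(-1.2594)
R(t) = 0.2838

0.2838


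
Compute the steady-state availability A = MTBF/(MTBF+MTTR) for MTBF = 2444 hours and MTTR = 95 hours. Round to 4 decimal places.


MTBF = 2444
MTTR = 95
MTBF + MTTR = 2539
A = 2444 / 2539
A = 0.9626

0.9626


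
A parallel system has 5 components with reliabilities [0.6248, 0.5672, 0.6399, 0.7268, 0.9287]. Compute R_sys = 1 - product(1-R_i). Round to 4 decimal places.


Components: [0.6248, 0.5672, 0.6399, 0.7268, 0.9287]
(1 - 0.6248) = 0.3752, running product = 0.3752
(1 - 0.5672) = 0.4328, running product = 0.1624
(1 - 0.6399) = 0.3601, running product = 0.0585
(1 - 0.7268) = 0.2732, running product = 0.016
(1 - 0.9287) = 0.0713, running product = 0.0011
Product of (1-R_i) = 0.0011
R_sys = 1 - 0.0011 = 0.9989

0.9989


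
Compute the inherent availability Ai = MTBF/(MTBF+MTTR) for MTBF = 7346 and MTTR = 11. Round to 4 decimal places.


MTBF = 7346
MTTR = 11
MTBF + MTTR = 7357
Ai = 7346 / 7357
Ai = 0.9985

0.9985


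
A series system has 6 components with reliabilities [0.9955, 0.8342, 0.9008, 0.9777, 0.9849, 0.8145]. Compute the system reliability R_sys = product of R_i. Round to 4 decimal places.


Components: [0.9955, 0.8342, 0.9008, 0.9777, 0.9849, 0.8145]
After component 1 (R=0.9955): product = 0.9955
After component 2 (R=0.8342): product = 0.8304
After component 3 (R=0.9008): product = 0.7481
After component 4 (R=0.9777): product = 0.7314
After component 5 (R=0.9849): product = 0.7203
After component 6 (R=0.8145): product = 0.5867
R_sys = 0.5867

0.5867


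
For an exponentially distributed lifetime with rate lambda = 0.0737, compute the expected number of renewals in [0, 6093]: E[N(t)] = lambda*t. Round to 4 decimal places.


lambda = 0.0737
t = 6093
E[N(t)] = lambda * t
E[N(t)] = 0.0737 * 6093
E[N(t)] = 449.0541

449.0541


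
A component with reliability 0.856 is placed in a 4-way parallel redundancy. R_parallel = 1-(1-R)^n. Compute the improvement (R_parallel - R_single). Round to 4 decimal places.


R_single = 0.856, n = 4
1 - R_single = 0.144
(1 - R_single)^n = 0.144^4 = 0.0004
R_parallel = 1 - 0.0004 = 0.9996
Improvement = 0.9996 - 0.856
Improvement = 0.1436

0.1436


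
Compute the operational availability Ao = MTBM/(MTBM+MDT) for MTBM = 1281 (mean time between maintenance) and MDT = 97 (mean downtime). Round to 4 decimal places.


MTBM = 1281
MDT = 97
MTBM + MDT = 1378
Ao = 1281 / 1378
Ao = 0.9296

0.9296


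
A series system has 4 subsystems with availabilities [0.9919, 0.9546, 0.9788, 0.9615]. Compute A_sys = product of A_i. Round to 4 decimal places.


Subsystems: [0.9919, 0.9546, 0.9788, 0.9615]
After subsystem 1 (A=0.9919): product = 0.9919
After subsystem 2 (A=0.9546): product = 0.9469
After subsystem 3 (A=0.9788): product = 0.9268
After subsystem 4 (A=0.9615): product = 0.8911
A_sys = 0.8911

0.8911


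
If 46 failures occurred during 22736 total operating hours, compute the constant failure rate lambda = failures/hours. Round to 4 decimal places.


failures = 46
total_hours = 22736
lambda = 46 / 22736
lambda = 0.002

0.002


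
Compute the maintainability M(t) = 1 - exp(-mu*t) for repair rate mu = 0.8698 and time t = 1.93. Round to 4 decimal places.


mu = 0.8698, t = 1.93
mu * t = 0.8698 * 1.93 = 1.6787
exp(-1.6787) = 0.1866
M(t) = 1 - 0.1866
M(t) = 0.8134

0.8134


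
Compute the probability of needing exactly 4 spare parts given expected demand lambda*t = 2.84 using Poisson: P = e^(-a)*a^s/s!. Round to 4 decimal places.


a = 2.84, s = 4
e^(-a) = e^(-2.84) = 0.0584
a^s = 2.84^4 = 65.0539
s! = 24
P = 0.0584 * 65.0539 / 24
P = 0.1584

0.1584


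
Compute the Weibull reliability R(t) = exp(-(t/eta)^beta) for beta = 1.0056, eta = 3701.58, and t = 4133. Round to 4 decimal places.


beta = 1.0056, eta = 3701.58, t = 4133
t/eta = 4133 / 3701.58 = 1.1166
(t/eta)^beta = 1.1166^1.0056 = 1.1172
R(t) = exp(-1.1172)
R(t) = 0.3272

0.3272


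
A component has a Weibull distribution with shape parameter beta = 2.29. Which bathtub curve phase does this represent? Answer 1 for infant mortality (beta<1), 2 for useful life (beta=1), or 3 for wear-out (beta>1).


beta = 2.29
Compare beta to 1:
beta < 1 => infant mortality (phase 1)
beta = 1 => useful life (phase 2)
beta > 1 => wear-out (phase 3)
Since beta = 2.29, this is wear-out (increasing failure rate)
Phase = 3

3


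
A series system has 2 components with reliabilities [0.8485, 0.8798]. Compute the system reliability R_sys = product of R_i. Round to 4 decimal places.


Components: [0.8485, 0.8798]
After component 1 (R=0.8485): product = 0.8485
After component 2 (R=0.8798): product = 0.7465
R_sys = 0.7465

0.7465


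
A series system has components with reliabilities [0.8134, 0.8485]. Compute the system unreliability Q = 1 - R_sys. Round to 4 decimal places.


Components: [0.8134, 0.8485]
After component 1: product = 0.8134
After component 2: product = 0.6902
R_sys = 0.6902
Q = 1 - 0.6902 = 0.3098

0.3098


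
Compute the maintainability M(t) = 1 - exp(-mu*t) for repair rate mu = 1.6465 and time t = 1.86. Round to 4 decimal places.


mu = 1.6465, t = 1.86
mu * t = 1.6465 * 1.86 = 3.0625
exp(-3.0625) = 0.0468
M(t) = 1 - 0.0468
M(t) = 0.9532

0.9532


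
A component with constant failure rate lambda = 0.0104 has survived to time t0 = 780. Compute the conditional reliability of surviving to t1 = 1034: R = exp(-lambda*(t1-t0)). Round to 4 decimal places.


lambda = 0.0104
t0 = 780, t1 = 1034
t1 - t0 = 254
lambda * (t1-t0) = 0.0104 * 254 = 2.6416
R = exp(-2.6416)
R = 0.0712

0.0712


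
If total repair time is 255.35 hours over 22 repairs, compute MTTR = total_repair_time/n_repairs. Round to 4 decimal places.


total_repair_time = 255.35
n_repairs = 22
MTTR = 255.35 / 22
MTTR = 11.6068

11.6068


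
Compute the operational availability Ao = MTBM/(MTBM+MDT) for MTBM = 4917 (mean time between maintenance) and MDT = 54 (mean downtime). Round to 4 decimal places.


MTBM = 4917
MDT = 54
MTBM + MDT = 4971
Ao = 4917 / 4971
Ao = 0.9891

0.9891


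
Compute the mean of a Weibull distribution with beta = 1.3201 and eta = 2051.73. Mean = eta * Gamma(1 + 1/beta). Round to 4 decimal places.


beta = 1.3201, eta = 2051.73
1/beta = 0.7575
1 + 1/beta = 1.7575
Gamma(1.7575) = 0.9208
Mean = 2051.73 * 0.9208
Mean = 1889.2206

1889.2206


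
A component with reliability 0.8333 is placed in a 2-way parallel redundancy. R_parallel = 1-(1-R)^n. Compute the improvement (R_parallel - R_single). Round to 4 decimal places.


R_single = 0.8333, n = 2
1 - R_single = 0.1667
(1 - R_single)^n = 0.1667^2 = 0.0278
R_parallel = 1 - 0.0278 = 0.9722
Improvement = 0.9722 - 0.8333
Improvement = 0.1389

0.1389


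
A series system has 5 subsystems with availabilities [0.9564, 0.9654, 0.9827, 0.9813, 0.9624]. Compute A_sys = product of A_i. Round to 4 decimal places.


Subsystems: [0.9564, 0.9654, 0.9827, 0.9813, 0.9624]
After subsystem 1 (A=0.9564): product = 0.9564
After subsystem 2 (A=0.9654): product = 0.9233
After subsystem 3 (A=0.9827): product = 0.9073
After subsystem 4 (A=0.9813): product = 0.8904
After subsystem 5 (A=0.9624): product = 0.8569
A_sys = 0.8569

0.8569


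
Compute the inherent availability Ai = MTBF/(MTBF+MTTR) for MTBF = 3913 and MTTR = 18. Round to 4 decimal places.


MTBF = 3913
MTTR = 18
MTBF + MTTR = 3931
Ai = 3913 / 3931
Ai = 0.9954

0.9954


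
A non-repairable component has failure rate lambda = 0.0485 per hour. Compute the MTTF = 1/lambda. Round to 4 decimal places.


lambda = 0.0485
MTTF = 1 / 0.0485
MTTF = 20.6186

20.6186


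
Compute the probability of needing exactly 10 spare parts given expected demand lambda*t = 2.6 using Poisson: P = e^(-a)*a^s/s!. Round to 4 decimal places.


a = 2.6, s = 10
e^(-a) = e^(-2.6) = 0.0743
a^s = 2.6^10 = 14116.7096
s! = 3628800
P = 0.0743 * 14116.7096 / 3628800
P = 0.0003

0.0003


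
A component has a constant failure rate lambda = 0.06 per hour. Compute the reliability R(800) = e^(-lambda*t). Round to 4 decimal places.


lambda = 0.06
t = 800
lambda * t = 48.0
R(t) = e^(-48.0)
R(t) = 0.0

0.0


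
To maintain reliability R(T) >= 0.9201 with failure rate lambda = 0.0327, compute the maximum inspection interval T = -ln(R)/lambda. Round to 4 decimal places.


R_target = 0.9201
lambda = 0.0327
-ln(0.9201) = 0.0833
T = 0.0833 / 0.0327
T = 2.5466

2.5466


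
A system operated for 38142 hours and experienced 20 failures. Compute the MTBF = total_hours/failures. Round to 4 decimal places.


total_hours = 38142
failures = 20
MTBF = 38142 / 20
MTBF = 1907.1

1907.1


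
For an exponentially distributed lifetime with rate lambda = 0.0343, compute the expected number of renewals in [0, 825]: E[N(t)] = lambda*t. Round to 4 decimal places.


lambda = 0.0343
t = 825
E[N(t)] = lambda * t
E[N(t)] = 0.0343 * 825
E[N(t)] = 28.2975

28.2975


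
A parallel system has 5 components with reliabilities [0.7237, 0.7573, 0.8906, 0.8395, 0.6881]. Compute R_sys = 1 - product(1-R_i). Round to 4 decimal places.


Components: [0.7237, 0.7573, 0.8906, 0.8395, 0.6881]
(1 - 0.7237) = 0.2763, running product = 0.2763
(1 - 0.7573) = 0.2427, running product = 0.0671
(1 - 0.8906) = 0.1094, running product = 0.0073
(1 - 0.8395) = 0.1605, running product = 0.0012
(1 - 0.6881) = 0.3119, running product = 0.0004
Product of (1-R_i) = 0.0004
R_sys = 1 - 0.0004 = 0.9996

0.9996


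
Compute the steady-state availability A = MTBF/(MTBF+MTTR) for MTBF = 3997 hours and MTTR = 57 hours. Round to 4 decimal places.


MTBF = 3997
MTTR = 57
MTBF + MTTR = 4054
A = 3997 / 4054
A = 0.9859

0.9859


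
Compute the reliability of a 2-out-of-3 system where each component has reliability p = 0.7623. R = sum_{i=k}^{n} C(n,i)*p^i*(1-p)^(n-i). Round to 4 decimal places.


k = 2, n = 3, p = 0.7623
i=2: C(3,2)=3 * 0.7623^2 * 0.2377^1 = 0.4144
i=3: C(3,3)=1 * 0.7623^3 * 0.2377^0 = 0.443
R = sum of terms = 0.8574

0.8574


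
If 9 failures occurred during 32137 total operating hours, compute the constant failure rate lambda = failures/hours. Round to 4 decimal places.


failures = 9
total_hours = 32137
lambda = 9 / 32137
lambda = 0.0003

0.0003


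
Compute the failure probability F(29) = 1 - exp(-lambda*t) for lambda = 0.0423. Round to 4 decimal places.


lambda = 0.0423, t = 29
lambda * t = 1.2267
exp(-1.2267) = 0.2933
F(t) = 1 - 0.2933
F(t) = 0.7067

0.7067


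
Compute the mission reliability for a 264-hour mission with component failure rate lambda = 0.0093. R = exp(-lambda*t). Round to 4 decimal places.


lambda = 0.0093
mission_time = 264
lambda * t = 0.0093 * 264 = 2.4552
R = exp(-2.4552)
R = 0.0858

0.0858


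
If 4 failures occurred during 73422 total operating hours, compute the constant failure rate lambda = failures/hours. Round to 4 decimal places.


failures = 4
total_hours = 73422
lambda = 4 / 73422
lambda = 0.0001

0.0001


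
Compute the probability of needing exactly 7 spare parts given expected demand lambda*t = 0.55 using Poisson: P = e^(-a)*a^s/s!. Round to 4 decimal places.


a = 0.55, s = 7
e^(-a) = e^(-0.55) = 0.5769
a^s = 0.55^7 = 0.0152
s! = 5040
P = 0.5769 * 0.0152 / 5040
P = 0.0

0.0


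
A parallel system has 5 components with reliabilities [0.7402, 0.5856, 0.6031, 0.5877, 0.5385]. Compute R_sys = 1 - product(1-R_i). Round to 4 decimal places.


Components: [0.7402, 0.5856, 0.6031, 0.5877, 0.5385]
(1 - 0.7402) = 0.2598, running product = 0.2598
(1 - 0.5856) = 0.4144, running product = 0.1077
(1 - 0.6031) = 0.3969, running product = 0.0427
(1 - 0.5877) = 0.4123, running product = 0.0176
(1 - 0.5385) = 0.4615, running product = 0.0081
Product of (1-R_i) = 0.0081
R_sys = 1 - 0.0081 = 0.9919

0.9919


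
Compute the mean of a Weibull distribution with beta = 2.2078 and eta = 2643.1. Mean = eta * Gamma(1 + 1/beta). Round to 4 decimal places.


beta = 2.2078, eta = 2643.1
1/beta = 0.4529
1 + 1/beta = 1.4529
Gamma(1.4529) = 0.8856
Mean = 2643.1 * 0.8856
Mean = 2340.8236

2340.8236


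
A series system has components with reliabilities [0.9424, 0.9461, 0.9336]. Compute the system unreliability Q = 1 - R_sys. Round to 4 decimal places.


Components: [0.9424, 0.9461, 0.9336]
After component 1: product = 0.9424
After component 2: product = 0.8916
After component 3: product = 0.8324
R_sys = 0.8324
Q = 1 - 0.8324 = 0.1676

0.1676


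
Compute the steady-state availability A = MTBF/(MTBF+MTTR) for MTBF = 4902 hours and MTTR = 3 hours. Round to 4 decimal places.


MTBF = 4902
MTTR = 3
MTBF + MTTR = 4905
A = 4902 / 4905
A = 0.9994

0.9994


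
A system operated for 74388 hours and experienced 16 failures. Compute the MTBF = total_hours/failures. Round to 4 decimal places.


total_hours = 74388
failures = 16
MTBF = 74388 / 16
MTBF = 4649.25

4649.25


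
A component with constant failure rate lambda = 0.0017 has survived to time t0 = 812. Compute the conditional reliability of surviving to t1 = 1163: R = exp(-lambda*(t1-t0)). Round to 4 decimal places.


lambda = 0.0017
t0 = 812, t1 = 1163
t1 - t0 = 351
lambda * (t1-t0) = 0.0017 * 351 = 0.5967
R = exp(-0.5967)
R = 0.5506

0.5506


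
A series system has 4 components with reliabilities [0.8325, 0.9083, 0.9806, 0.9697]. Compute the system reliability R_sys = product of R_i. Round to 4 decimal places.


Components: [0.8325, 0.9083, 0.9806, 0.9697]
After component 1 (R=0.8325): product = 0.8325
After component 2 (R=0.9083): product = 0.7562
After component 3 (R=0.9806): product = 0.7415
After component 4 (R=0.9697): product = 0.719
R_sys = 0.719

0.719


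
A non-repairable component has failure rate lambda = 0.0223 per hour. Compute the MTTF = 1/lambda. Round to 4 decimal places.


lambda = 0.0223
MTTF = 1 / 0.0223
MTTF = 44.843

44.843


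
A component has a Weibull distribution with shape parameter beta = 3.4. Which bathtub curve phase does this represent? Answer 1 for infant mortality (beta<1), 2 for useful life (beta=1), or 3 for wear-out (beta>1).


beta = 3.4
Compare beta to 1:
beta < 1 => infant mortality (phase 1)
beta = 1 => useful life (phase 2)
beta > 1 => wear-out (phase 3)
Since beta = 3.4, this is wear-out (increasing failure rate)
Phase = 3

3


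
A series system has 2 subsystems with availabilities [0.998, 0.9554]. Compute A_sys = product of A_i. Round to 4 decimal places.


Subsystems: [0.998, 0.9554]
After subsystem 1 (A=0.998): product = 0.998
After subsystem 2 (A=0.9554): product = 0.9535
A_sys = 0.9535

0.9535


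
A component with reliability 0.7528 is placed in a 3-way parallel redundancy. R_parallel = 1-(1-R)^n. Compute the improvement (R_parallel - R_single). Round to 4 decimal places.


R_single = 0.7528, n = 3
1 - R_single = 0.2472
(1 - R_single)^n = 0.2472^3 = 0.0151
R_parallel = 1 - 0.0151 = 0.9849
Improvement = 0.9849 - 0.7528
Improvement = 0.2321

0.2321


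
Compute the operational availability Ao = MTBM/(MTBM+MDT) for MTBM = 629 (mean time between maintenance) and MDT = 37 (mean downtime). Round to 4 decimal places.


MTBM = 629
MDT = 37
MTBM + MDT = 666
Ao = 629 / 666
Ao = 0.9444

0.9444


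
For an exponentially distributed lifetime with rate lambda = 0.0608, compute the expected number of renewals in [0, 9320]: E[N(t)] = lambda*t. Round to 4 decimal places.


lambda = 0.0608
t = 9320
E[N(t)] = lambda * t
E[N(t)] = 0.0608 * 9320
E[N(t)] = 566.656

566.656


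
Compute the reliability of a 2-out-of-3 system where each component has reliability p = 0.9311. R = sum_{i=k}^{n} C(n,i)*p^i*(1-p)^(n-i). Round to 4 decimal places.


k = 2, n = 3, p = 0.9311
i=2: C(3,2)=3 * 0.9311^2 * 0.0689^1 = 0.1792
i=3: C(3,3)=1 * 0.9311^3 * 0.0689^0 = 0.8072
R = sum of terms = 0.9864

0.9864


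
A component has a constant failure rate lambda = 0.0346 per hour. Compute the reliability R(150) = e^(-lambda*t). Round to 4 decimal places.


lambda = 0.0346
t = 150
lambda * t = 5.19
R(t) = e^(-5.19)
R(t) = 0.0056

0.0056


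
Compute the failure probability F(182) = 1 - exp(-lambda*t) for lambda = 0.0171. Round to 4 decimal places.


lambda = 0.0171, t = 182
lambda * t = 3.1122
exp(-3.1122) = 0.0445
F(t) = 1 - 0.0445
F(t) = 0.9555

0.9555


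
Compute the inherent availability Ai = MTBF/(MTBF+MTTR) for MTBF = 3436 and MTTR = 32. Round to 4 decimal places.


MTBF = 3436
MTTR = 32
MTBF + MTTR = 3468
Ai = 3436 / 3468
Ai = 0.9908

0.9908


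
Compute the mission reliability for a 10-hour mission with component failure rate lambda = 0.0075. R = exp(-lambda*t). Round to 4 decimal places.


lambda = 0.0075
mission_time = 10
lambda * t = 0.0075 * 10 = 0.075
R = exp(-0.075)
R = 0.9277

0.9277


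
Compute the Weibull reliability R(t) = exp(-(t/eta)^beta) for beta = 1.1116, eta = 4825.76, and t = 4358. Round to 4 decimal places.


beta = 1.1116, eta = 4825.76, t = 4358
t/eta = 4358 / 4825.76 = 0.9031
(t/eta)^beta = 0.9031^1.1116 = 0.8929
R(t) = exp(-0.8929)
R(t) = 0.4095

0.4095


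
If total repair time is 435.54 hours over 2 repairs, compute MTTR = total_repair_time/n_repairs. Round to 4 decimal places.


total_repair_time = 435.54
n_repairs = 2
MTTR = 435.54 / 2
MTTR = 217.77

217.77


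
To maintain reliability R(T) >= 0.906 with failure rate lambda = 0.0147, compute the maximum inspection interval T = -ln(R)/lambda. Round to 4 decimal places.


R_target = 0.906
lambda = 0.0147
-ln(0.906) = 0.0987
T = 0.0987 / 0.0147
T = 6.7154

6.7154


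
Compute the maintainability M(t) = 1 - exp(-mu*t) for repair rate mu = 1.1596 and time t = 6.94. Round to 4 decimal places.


mu = 1.1596, t = 6.94
mu * t = 1.1596 * 6.94 = 8.0476
exp(-8.0476) = 0.0003
M(t) = 1 - 0.0003
M(t) = 0.9997

0.9997


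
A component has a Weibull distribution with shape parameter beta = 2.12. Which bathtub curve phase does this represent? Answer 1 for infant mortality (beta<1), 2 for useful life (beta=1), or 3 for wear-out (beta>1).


beta = 2.12
Compare beta to 1:
beta < 1 => infant mortality (phase 1)
beta = 1 => useful life (phase 2)
beta > 1 => wear-out (phase 3)
Since beta = 2.12, this is wear-out (increasing failure rate)
Phase = 3

3


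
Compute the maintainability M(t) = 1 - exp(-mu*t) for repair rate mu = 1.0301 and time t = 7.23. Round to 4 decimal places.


mu = 1.0301, t = 7.23
mu * t = 1.0301 * 7.23 = 7.4476
exp(-7.4476) = 0.0006
M(t) = 1 - 0.0006
M(t) = 0.9994

0.9994


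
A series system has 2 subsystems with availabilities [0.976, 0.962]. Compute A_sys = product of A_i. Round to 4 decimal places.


Subsystems: [0.976, 0.962]
After subsystem 1 (A=0.976): product = 0.976
After subsystem 2 (A=0.962): product = 0.9389
A_sys = 0.9389

0.9389


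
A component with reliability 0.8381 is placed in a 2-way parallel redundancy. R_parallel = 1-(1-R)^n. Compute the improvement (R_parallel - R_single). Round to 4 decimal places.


R_single = 0.8381, n = 2
1 - R_single = 0.1619
(1 - R_single)^n = 0.1619^2 = 0.0262
R_parallel = 1 - 0.0262 = 0.9738
Improvement = 0.9738 - 0.8381
Improvement = 0.1357

0.1357


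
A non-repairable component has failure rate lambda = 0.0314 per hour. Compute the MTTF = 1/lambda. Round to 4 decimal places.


lambda = 0.0314
MTTF = 1 / 0.0314
MTTF = 31.8471

31.8471


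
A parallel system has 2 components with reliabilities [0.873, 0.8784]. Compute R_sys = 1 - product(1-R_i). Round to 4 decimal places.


Components: [0.873, 0.8784]
(1 - 0.873) = 0.127, running product = 0.127
(1 - 0.8784) = 0.1216, running product = 0.0154
Product of (1-R_i) = 0.0154
R_sys = 1 - 0.0154 = 0.9846

0.9846


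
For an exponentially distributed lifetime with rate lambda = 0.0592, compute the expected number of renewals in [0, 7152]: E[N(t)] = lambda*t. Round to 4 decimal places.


lambda = 0.0592
t = 7152
E[N(t)] = lambda * t
E[N(t)] = 0.0592 * 7152
E[N(t)] = 423.3984

423.3984


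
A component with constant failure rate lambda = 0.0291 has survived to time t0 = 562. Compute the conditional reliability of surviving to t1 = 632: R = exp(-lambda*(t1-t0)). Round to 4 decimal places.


lambda = 0.0291
t0 = 562, t1 = 632
t1 - t0 = 70
lambda * (t1-t0) = 0.0291 * 70 = 2.037
R = exp(-2.037)
R = 0.1304

0.1304


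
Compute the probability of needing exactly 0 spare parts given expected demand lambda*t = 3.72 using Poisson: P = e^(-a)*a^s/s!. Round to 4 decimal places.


a = 3.72, s = 0
e^(-a) = e^(-3.72) = 0.0242
a^s = 3.72^0 = 1.0
s! = 1
P = 0.0242 * 1.0 / 1
P = 0.0242

0.0242


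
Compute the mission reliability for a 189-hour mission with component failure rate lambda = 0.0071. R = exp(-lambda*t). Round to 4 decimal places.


lambda = 0.0071
mission_time = 189
lambda * t = 0.0071 * 189 = 1.3419
R = exp(-1.3419)
R = 0.2613

0.2613


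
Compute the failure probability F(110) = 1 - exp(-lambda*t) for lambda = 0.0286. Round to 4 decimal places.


lambda = 0.0286, t = 110
lambda * t = 3.146
exp(-3.146) = 0.043
F(t) = 1 - 0.043
F(t) = 0.957

0.957


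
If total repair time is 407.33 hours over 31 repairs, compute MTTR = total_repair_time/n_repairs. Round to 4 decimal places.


total_repair_time = 407.33
n_repairs = 31
MTTR = 407.33 / 31
MTTR = 13.1397

13.1397


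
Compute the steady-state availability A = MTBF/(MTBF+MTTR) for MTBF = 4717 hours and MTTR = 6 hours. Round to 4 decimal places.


MTBF = 4717
MTTR = 6
MTBF + MTTR = 4723
A = 4717 / 4723
A = 0.9987

0.9987


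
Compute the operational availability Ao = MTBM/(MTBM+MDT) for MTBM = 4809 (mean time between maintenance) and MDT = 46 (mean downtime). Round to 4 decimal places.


MTBM = 4809
MDT = 46
MTBM + MDT = 4855
Ao = 4809 / 4855
Ao = 0.9905

0.9905


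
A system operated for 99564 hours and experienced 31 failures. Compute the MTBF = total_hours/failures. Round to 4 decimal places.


total_hours = 99564
failures = 31
MTBF = 99564 / 31
MTBF = 3211.7419

3211.7419
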